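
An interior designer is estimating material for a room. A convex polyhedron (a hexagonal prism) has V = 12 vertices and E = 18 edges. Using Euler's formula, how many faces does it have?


Polyhedron: hexagonal prism
Euler's formula for convex polyhedra: V - E + F = 2
Given: V = 12 vertices and E = 18 edges
Solve for F:
F = 2 + E - V = 2 + 18 - 12 = 8
8 faces


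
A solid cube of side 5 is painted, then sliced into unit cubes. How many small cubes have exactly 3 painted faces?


Large cube: 5 x 5 x 5, cut into unit cubes.
Cubes with 3 painted faces are at the corners. A cube always has 8 corners.
Count = 8
8 unit cubes


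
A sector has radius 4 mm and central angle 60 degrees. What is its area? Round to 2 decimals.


Shape: circular sector
Radius r = 4 mm, Angle = 60 degrees
Formula: A = (angle/360) * pi * r^2
r^2 = 16
Fraction of circle = 60/360
A = (60/360) * pi * 16
A = 2.666667 * pi
A = 8.38
8.38 mm^2


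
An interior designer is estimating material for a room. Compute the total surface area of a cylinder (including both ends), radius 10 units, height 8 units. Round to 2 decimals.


Shape: closed cylinder
Radius r = 10 units, Height h = 8 units
Formula: SA = 2*pi*r^2 + 2*pi*r*h = 2*pi*r*(r + h)
r + h = 18
2 * r * (r + h) = 2 * 10 * 18 = 360
SA = 360 * pi
SA = 1130.97
1130.97 units^2


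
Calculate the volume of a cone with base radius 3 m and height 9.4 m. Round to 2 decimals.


Shape: cone
Radius r = 3 m, Height h = 9.4 m
Formula: V = (1/3) * pi * r^2 * h
r^2 = 9
pi * r^2 * h = pi * 9 * 9.4 = 84.6 * pi
V = 84.6 * pi / 3
V = 88.59
88.59 m^3


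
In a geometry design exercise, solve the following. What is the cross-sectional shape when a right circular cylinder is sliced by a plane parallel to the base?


Solid: right circular cylinder
Cutting plane: parallel to the base
Visualize the intersection of the plane with the solid's surface.
The boundary of the cut region is a circle.
circle


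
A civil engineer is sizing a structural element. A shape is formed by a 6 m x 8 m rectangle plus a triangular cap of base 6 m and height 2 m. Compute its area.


Composite shape: rectangle + triangle
Rectangle area = 6 * 8 = 48
Triangle area = 0.5 * 6 * 2 = 6
Total = 48 + 6
Total = 54
54 m^2


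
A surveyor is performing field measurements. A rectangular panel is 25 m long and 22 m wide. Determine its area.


Shape: rectangle
Length l = 25 m, Width w = 22 m
Formula: A = l * w
A = 25 * 22
A = 550
550 m^2


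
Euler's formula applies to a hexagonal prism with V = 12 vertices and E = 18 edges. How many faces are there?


Polyhedron: hexagonal prism
Euler's formula for convex polyhedra: V - E + F = 2
Given: V = 12 vertices and E = 18 edges
Solve for F:
F = 2 + E - V = 2 + 18 - 12 = 8
8 faces


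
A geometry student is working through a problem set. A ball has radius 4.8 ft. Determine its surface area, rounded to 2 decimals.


Shape: sphere
Radius r = 4.8 ft
Formula: SA = 4 * pi * r^2
r^2 = 23.04
SA = 4 * pi * 23.04
SA = 92.16 * pi
SA = 289.53
289.53 ft^2


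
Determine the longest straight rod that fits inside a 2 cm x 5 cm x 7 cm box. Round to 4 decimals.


Shape: rectangular box (space diagonal)
l = 2 cm, w = 5 cm, h = 7 cm
Visualize: the diagonal of the base, then a right triangle with that diagonal and the height.
Formula: d = sqrt(l^2 + w^2 + h^2)
l^2 + w^2 + h^2 = 4 + 25 + 49 = 78
d = sqrt(78)
d = 8.8318
8.8318 cm


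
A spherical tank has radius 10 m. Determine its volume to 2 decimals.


Shape: sphere
Radius r = 10 m
Formula: V = (4/3) * pi * r^3
r^3 = 1000
(4/3) * 1000 = 1333.333333
V = 1333.333333 * pi
V = 4188.79
4188.79 m^3


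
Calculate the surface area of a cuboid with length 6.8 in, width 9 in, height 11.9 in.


Shape: rectangular prism
l = 6.8 in, w = 9 in, h = 11.9 in
Formula: SA = 2(lw + lh + wh)
lw = 61.2, lh = 80.92, wh = 107.1
lw + lh + wh = 249.22
SA = 2 * 249.22
SA = 498.44
498.44 in^2


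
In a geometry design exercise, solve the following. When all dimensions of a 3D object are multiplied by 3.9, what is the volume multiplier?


Linear scale factor k = 3.9
Rule: under a linear scaling by k, volumes scale by k^3.
k^3 = 3.9 * 3.9 * 3.9
k^3 = 15.21 * 3.9
k^3 = 59.319
Volume scales by a factor of 59.319.
59.319 (dimensionless)


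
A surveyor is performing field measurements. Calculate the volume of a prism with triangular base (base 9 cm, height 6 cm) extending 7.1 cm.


Shape: triangular prism
Triangle base = 9 cm, triangle height = 6 cm, prism length L = 7.1 cm
Formula: V = (1/2 * b * h_tri) * L
Cross-section area = 0.5 * 9 * 6 = 27
V = 27 * 7.1
V = 191.7
191.7 cm^3


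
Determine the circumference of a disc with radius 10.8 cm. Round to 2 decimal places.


Shape: circle
Radius r = 10.8 cm
Formula: C = 2 * pi * r
C = 2 * pi * 10.8
C = 21.6 * pi
C = 67.86
67.86 cm


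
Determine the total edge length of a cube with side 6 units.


Shape: cube
Side s = 6 units
A cube has 12 edges, all equal.
Formula: total edge length = 12 * s
Total = 12 * 6
Total = 72
72 units


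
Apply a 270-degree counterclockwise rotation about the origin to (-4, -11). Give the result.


Transformation: rotation about the origin
Original point: (-4, -11)
Rule for 270 deg counterclockwise: (x, y) -> (y, -x)
Apply: (-4, -11) -> (-11, 4)
(-11, 4)


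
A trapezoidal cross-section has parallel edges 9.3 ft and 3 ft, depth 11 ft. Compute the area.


Shape: trapezoid
Parallel sides a = 9.3 ft, b = 3 ft; Height h = 11 ft
Formula: A = (a + b) * h / 2
a + b = 9.3 + 3 = 12.3
A = 12.3 * 11 / 2
A = 135.3 / 2
A = 67.65
67.65 ft^2


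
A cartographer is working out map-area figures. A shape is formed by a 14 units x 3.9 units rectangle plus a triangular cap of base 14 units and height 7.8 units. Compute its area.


Composite shape: rectangle + triangle
Rectangle area = 14 * 3.9 = 54.6
Triangle area = 0.5 * 14 * 7.8 = 54.6
Total = 54.6 + 54.6
Total = 109.2
109.2 units^2


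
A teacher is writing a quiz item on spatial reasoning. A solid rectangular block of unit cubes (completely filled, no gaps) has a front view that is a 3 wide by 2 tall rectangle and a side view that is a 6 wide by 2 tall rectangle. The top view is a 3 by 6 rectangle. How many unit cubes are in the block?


Orthographic views of a solid rectangular block:
Front view 3 x 2 -> length = 3, height = 2
Side view 6 x 2 -> width = 6, height = 2 (consistent)
Top view 3 x 6 -> confirms length = 3, width = 6
The block is 3 x 6 x 2.
Total unit cubes = 3 * 6 * 2 = 36
36 unit cubes


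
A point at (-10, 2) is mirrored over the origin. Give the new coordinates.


Transformation: reflection
Original point: (-10, 2)
Rule for reflection through the origin: (x, y) -> (-x, -y)
Apply: (-10, 2) -> (10, -2)
(10, -2)


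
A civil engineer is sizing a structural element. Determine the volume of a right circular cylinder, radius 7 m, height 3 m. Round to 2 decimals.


Shape: cylinder
Radius r = 7 m, Height h = 3 m
Formula: V = pi * r^2 * h
r^2 = 49
V = pi * 49 * 3
V = 147 * pi
V = 461.81
461.81 m^3


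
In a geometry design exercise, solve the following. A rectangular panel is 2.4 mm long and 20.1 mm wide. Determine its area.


Shape: rectangle
Length l = 2.4 mm, Width w = 20.1 mm
Formula: A = l * w
A = 2.4 * 20.1
A = 48.24
48.24 mm^2


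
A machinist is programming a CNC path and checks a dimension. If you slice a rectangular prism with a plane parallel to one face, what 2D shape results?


Solid: rectangular prism
Cutting plane: parallel to one face
Visualize the intersection of the plane with the solid's surface.
The boundary of the cut region is a rectangle.
rectangle


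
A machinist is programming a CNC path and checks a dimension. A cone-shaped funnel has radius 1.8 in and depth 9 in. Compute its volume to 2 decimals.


Shape: cone
Radius r = 1.8 in, Height h = 9 in
Formula: V = (1/3) * pi * r^2 * h
r^2 = 3.24
pi * r^2 * h = pi * 3.24 * 9 = 29.16 * pi
V = 29.16 * pi / 3
V = 30.54
30.54 in^3


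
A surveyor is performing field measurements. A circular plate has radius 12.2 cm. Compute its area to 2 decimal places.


Shape: circle
Radius r = 12.2 cm
Formula: A = pi * r^2
r^2 = 12.2^2 = 148.84
A = pi * 148.84
A = 467.59
467.59 cm^2


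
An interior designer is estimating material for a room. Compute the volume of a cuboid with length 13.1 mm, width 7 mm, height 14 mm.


Shape: rectangular prism
l = 13.1 mm, w = 7 mm, h = 14 mm
Formula: V = l * w * h
V = 13.1 * 7 * 14
V = 91.7 * 14
V = 1283.8
1283.8 mm^3


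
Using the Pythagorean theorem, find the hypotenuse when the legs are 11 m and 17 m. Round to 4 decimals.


Shape: right triangle
Legs a = 11 m, b = 17 m
Formula: c = sqrt(a^2 + b^2)
a^2 = 121, b^2 = 289
a^2 + b^2 = 410
c = sqrt(410)
c = 20.2485
20.2485 m


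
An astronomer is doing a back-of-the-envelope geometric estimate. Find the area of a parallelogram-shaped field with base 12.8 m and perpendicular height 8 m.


Shape: parallelogram
Base b = 12.8 m, Height h = 8 m
Formula: A = b * h
A = 12.8 * 8
A = 102.4
102.4 m^2


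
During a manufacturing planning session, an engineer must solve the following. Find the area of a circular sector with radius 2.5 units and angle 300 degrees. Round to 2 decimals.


Shape: circular sector
Radius r = 2.5 units, Angle = 300 degrees
Formula: A = (angle/360) * pi * r^2
r^2 = 6.25
Fraction of circle = 300/360
A = (300/360) * pi * 6.25
A = 5.208333 * pi
A = 16.36
16.36 units^2


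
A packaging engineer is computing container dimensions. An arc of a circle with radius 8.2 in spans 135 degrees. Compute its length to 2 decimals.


Shape: circular arc
Radius r = 8.2 in, Angle = 135 degrees
Formula: L = (angle/360) * 2 * pi * r
2 * pi * r = 16.4 * pi
L = (135/360) * 16.4 * pi
L = 6.15 * pi
L = 19.32
19.32 in


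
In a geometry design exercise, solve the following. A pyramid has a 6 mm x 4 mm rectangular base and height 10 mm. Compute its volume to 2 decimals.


Shape: rectangular pyramid
Base: 6 mm x 4 mm, Height h = 10 mm
Formula: V = (1/3) * base_area * h
base_area = 6 * 4 = 24
base_area * h = 24 * 10 = 240
V = 240 / 3
V = 80
80 mm^3


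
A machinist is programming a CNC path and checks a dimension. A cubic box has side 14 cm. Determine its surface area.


Shape: cube
Side s = 14 cm
A cube has 6 square faces.
Formula: SA = 6 * s^2
s^2 = 196
SA = 6 * 196
SA = 1176
1176 cm^2


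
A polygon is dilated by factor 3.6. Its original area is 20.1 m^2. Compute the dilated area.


Linear scale factor k = 3.6
Original area = 20.1 m^2
Rule: under a linear scaling by k, areas scale by k^2.
k^2 = 3.6^2 = 12.96
New area = 20.1 * 12.96
New area = 260.496
260.496 m^2


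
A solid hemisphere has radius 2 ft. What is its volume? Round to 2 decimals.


Shape: hemisphere (half of a sphere)
Radius r = 2 ft
Formula: V = (1/2) * (4/3) * pi * r^3 = (2/3) * pi * r^3
r^3 = 8
(2/3) * 8 = 5.333333
V = 5.333333 * pi
V = 16.76
16.76 ft^3


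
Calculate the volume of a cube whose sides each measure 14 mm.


Shape: cube
Side s = 14 mm
Formula: V = s^3
V = 14 * 14 * 14
V = 196 * 14
V = 2744
2744 mm^3


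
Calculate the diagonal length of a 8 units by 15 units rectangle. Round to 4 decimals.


Shape: rectangle (diagonal via Pythagoras)
Sides: 8 units and 15 units
Formula: d = sqrt(l^2 + w^2)
l^2 = 64, w^2 = 225
l^2 + w^2 = 289
d = sqrt(289)
d = 17.0
17 units


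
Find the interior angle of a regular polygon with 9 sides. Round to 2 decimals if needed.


Shape: regular nonagon (9 sides)
Formula: interior angle = (n - 2) * 180 / n
(n - 2) = 7
(n - 2) * 180 = 1260
angle = 1260 / 9
angle = 140
140 degrees


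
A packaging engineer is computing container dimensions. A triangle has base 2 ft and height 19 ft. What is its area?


Shape: triangle
Base b = 2 ft, Height h = 19 ft
Formula: A = (1/2) * b * h
A = 0.5 * 2 * 19
A = 0.5 * 38
A = 19
19 ft^2


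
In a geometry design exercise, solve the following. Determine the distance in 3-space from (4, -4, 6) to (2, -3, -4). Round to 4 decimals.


3D distance between two points
P1 = (4, -4, 6), P2 = (2, -3, -4)
Formula: d = sqrt((x2-x1)^2 + (y2-y1)^2 + (z2-z1)^2)
dx = 2 - 4 = -2
dy = -3 - -4 = 1
dz = -4 - 6 = -10
dx^2 + dy^2 + dz^2 = 4 + 1 + 100 = 105
d = sqrt(105)
d = 10.247
10.247 units


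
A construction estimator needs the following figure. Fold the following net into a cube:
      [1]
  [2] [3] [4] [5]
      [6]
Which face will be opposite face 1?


Net: cross layout. Take square 3 as the base (bottom).
Fold the four squares in the horizontal row up around 3: 2 -> left, 4 -> right, 5 wraps to the top.
Fold 1 and 6 up from 3: 1 -> back, 6 -> front.
Opposite pairs are therefore: (1, 6), (2, 4), (3, 5).
Face 1 is opposite face 6.
face 6


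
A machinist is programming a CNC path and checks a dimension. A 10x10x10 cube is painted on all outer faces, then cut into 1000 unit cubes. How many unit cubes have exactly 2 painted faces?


Large cube: 10 x 10 x 10, cut into unit cubes.
n = 10, so n - 2 = 8
Cubes with 2 painted faces lie along the edges, excluding corners.
A cube has 12 edges; each contributes (n - 2) = 8 such cubes.
Count = 12 * 8 = 96
96 unit cubes


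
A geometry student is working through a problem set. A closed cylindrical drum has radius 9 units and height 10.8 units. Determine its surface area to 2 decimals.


Shape: closed cylinder
Radius r = 9 units, Height h = 10.8 units
Formula: SA = 2*pi*r^2 + 2*pi*r*h = 2*pi*r*(r + h)
r + h = 19.8
2 * r * (r + h) = 2 * 9 * 19.8 = 356.4
SA = 356.4 * pi
SA = 1119.66
1119.66 units^2


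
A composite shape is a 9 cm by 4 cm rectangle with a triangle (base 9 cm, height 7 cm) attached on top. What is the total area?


Composite shape: rectangle + triangle
Rectangle area = 9 * 4 = 36
Triangle area = 0.5 * 9 * 7 = 31.5
Total = 36 + 31.5
Total = 67.5
67.5 cm^2


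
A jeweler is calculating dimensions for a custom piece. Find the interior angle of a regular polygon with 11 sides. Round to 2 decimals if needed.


Shape: regular hendecagon (11 sides)
Formula: interior angle = (n - 2) * 180 / n
(n - 2) = 9
(n - 2) * 180 = 1620
angle = 1620 / 11
angle = 147.27
147.27 degrees


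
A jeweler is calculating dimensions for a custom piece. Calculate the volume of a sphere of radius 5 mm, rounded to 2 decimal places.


Shape: sphere
Radius r = 5 mm
Formula: V = (4/3) * pi * r^3
r^3 = 125
(4/3) * 125 = 166.666667
V = 166.666667 * pi
V = 523.6
523.6 mm^3


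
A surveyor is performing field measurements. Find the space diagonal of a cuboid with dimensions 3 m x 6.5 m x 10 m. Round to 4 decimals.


Shape: rectangular box (space diagonal)
l = 3 m, w = 6.5 m, h = 10 m
Visualize: the diagonal of the base, then a right triangle with that diagonal and the height.
Formula: d = sqrt(l^2 + w^2 + h^2)
l^2 + w^2 + h^2 = 9 + 42.25 + 100 = 151.25
d = sqrt(151.25)
d = 12.2984
12.2984 m


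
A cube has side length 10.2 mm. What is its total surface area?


Shape: cube
Side s = 10.2 mm
A cube has 6 square faces.
Formula: SA = 6 * s^2
s^2 = 104.04
SA = 6 * 104.04
SA = 624.24
624.24 mm^2


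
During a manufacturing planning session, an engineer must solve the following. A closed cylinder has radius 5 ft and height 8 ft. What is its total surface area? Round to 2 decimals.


Shape: closed cylinder
Radius r = 5 ft, Height h = 8 ft
Formula: SA = 2*pi*r^2 + 2*pi*r*h = 2*pi*r*(r + h)
r + h = 13
2 * r * (r + h) = 2 * 5 * 13 = 130
SA = 130 * pi
SA = 408.41
408.41 ft^2


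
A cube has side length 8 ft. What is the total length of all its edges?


Shape: cube
Side s = 8 ft
A cube has 12 edges, all equal.
Formula: total edge length = 12 * s
Total = 12 * 8
Total = 96
96 ft


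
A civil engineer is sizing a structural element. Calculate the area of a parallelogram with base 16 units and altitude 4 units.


Shape: parallelogram
Base b = 16 units, Height h = 4 units
Formula: A = b * h
A = 16 * 4
A = 64
64 units^2


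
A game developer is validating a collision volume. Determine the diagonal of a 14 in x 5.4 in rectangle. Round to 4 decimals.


Shape: rectangle (diagonal via Pythagoras)
Sides: 14 in and 5.4 in
Formula: d = sqrt(l^2 + w^2)
l^2 = 196, w^2 = 29.16
l^2 + w^2 = 225.16
d = sqrt(225.16)
d = 15.0053
15.0053 in


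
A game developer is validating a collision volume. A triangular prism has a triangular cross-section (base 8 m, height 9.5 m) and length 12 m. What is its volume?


Shape: triangular prism
Triangle base = 8 m, triangle height = 9.5 m, prism length L = 12 m
Formula: V = (1/2 * b * h_tri) * L
Cross-section area = 0.5 * 8 * 9.5 = 38
V = 38 * 12
V = 456
456 m^3


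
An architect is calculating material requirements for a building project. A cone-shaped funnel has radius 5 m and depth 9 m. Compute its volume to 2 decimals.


Shape: cone
Radius r = 5 m, Height h = 9 m
Formula: V = (1/3) * pi * r^2 * h
r^2 = 25
pi * r^2 * h = pi * 25 * 9 = 225 * pi
V = 225 * pi / 3
V = 235.62
235.62 m^3


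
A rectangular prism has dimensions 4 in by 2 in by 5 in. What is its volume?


Shape: rectangular prism
l = 4 in, w = 2 in, h = 5 in
Formula: V = l * w * h
V = 4 * 2 * 5
V = 8 * 5
V = 40
40 in^3


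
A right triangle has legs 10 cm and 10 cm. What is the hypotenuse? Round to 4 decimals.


Shape: right triangle
Legs a = 10 cm, b = 10 cm
Formula: c = sqrt(a^2 + b^2)
a^2 = 100, b^2 = 100
a^2 + b^2 = 200
c = sqrt(200)
c = 14.1421
14.1421 cm


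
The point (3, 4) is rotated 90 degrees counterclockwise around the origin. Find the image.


Transformation: rotation about the origin
Original point: (3, 4)
Rule for 90 deg counterclockwise: (x, y) -> (-y, x)
Apply: (3, 4) -> (-4, 3)
(-4, 3)


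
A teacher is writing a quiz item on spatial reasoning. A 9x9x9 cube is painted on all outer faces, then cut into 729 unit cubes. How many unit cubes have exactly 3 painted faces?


Large cube: 9 x 9 x 9, cut into unit cubes.
Cubes with 3 painted faces are at the corners. A cube always has 8 corners.
Count = 8
8 unit cubes


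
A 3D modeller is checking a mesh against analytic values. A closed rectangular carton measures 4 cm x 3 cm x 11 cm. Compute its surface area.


Shape: rectangular prism
l = 4 cm, w = 3 cm, h = 11 cm
Formula: SA = 2(lw + lh + wh)
lw = 12, lh = 44, wh = 33
lw + lh + wh = 89
SA = 2 * 89
SA = 178
178 cm^2


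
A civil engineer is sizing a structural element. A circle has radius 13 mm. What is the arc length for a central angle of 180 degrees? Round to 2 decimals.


Shape: circular arc
Radius r = 13 mm, Angle = 180 degrees
Formula: L = (angle/360) * 2 * pi * r
2 * pi * r = 26 * pi
L = (180/360) * 26 * pi
L = 13 * pi
L = 40.84
40.84 mm


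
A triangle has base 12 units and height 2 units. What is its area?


Shape: triangle
Base b = 12 units, Height h = 2 units
Formula: A = (1/2) * b * h
A = 0.5 * 12 * 2
A = 0.5 * 24
A = 12
12 units^2


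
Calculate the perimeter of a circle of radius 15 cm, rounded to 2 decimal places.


Shape: circle
Radius r = 15 cm
Formula: C = 2 * pi * r
C = 2 * pi * 15
C = 30 * pi
C = 94.25
94.25 cm


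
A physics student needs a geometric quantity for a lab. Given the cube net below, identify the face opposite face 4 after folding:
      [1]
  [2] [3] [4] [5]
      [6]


Net: cross layout. Take square 3 as the base (bottom).
Fold the four squares in the horizontal row up around 3: 2 -> left, 4 -> right, 5 wraps to the top.
Fold 1 and 6 up from 3: 1 -> back, 6 -> front.
Opposite pairs are therefore: (1, 6), (2, 4), (3, 5).
Face 4 is opposite face 2.
face 2


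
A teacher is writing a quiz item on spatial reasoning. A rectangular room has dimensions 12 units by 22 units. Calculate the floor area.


Shape: rectangle
Length l = 12 units, Width w = 22 units
Formula: A = l * w
A = 12 * 22
A = 264
264 units^2


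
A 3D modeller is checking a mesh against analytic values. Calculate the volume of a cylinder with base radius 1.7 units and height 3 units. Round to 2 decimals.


Shape: cylinder
Radius r = 1.7 units, Height h = 3 units
Formula: V = pi * r^2 * h
r^2 = 2.89
V = pi * 2.89 * 3
V = 8.67 * pi
V = 27.24
27.24 units^3


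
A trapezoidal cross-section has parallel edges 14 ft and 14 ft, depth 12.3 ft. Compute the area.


Shape: trapezoid
Parallel sides a = 14 ft, b = 14 ft; Height h = 12.3 ft
Formula: A = (a + b) * h / 2
a + b = 14 + 14 = 28
A = 28 * 12.3 / 2
A = 344.4 / 2
A = 172.2
172.2 ft^2


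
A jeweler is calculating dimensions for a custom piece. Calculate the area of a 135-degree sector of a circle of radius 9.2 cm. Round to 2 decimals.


Shape: circular sector
Radius r = 9.2 cm, Angle = 135 degrees
Formula: A = (angle/360) * pi * r^2
r^2 = 84.64
Fraction of circle = 135/360
A = (135/360) * pi * 84.64
A = 31.74 * pi
A = 99.71
99.71 cm^2


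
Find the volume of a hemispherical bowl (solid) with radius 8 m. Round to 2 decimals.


Shape: hemisphere (half of a sphere)
Radius r = 8 m
Formula: V = (1/2) * (4/3) * pi * r^3 = (2/3) * pi * r^3
r^3 = 512
(2/3) * 512 = 341.333333
V = 341.333333 * pi
V = 1072.33
1072.33 m^3


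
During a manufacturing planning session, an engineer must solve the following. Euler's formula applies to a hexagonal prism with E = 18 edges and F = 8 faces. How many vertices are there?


Polyhedron: hexagonal prism
Euler's formula for convex polyhedra: V - E + F = 2
Given: E = 18 edges and F = 8 faces
Solve for V:
V = 2 + E - F = 2 + 18 - 8 = 12
12 vertices


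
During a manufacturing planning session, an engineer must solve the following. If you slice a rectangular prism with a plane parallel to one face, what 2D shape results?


Solid: rectangular prism
Cutting plane: parallel to one face
Visualize the intersection of the plane with the solid's surface.
The boundary of the cut region is a rectangle.
rectangle


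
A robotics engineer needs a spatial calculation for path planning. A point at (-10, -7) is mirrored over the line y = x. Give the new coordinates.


Transformation: reflection
Original point: (-10, -7)
Rule for reflection over y = x: (x, y) -> (y, x)
Apply: (-10, -7) -> (-7, -10)
(-7, -10)


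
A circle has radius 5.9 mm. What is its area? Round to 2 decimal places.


Shape: circle
Radius r = 5.9 mm
Formula: A = pi * r^2
r^2 = 5.9^2 = 34.81
A = pi * 34.81
A = 109.36
109.36 mm^2


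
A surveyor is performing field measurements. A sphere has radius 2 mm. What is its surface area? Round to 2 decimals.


Shape: sphere
Radius r = 2 mm
Formula: SA = 4 * pi * r^2
r^2 = 4
SA = 4 * pi * 4
SA = 16 * pi
SA = 50.27
50.27 mm^2


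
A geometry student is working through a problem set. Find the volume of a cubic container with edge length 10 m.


Shape: cube
Side s = 10 m
Formula: V = s^3
V = 10 * 10 * 10
V = 100 * 10
V = 1000
1000 m^3


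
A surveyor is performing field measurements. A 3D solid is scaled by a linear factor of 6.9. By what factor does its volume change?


Linear scale factor k = 6.9
Rule: under a linear scaling by k, volumes scale by k^3.
k^3 = 6.9 * 6.9 * 6.9
k^3 = 47.61 * 6.9
k^3 = 328.509
Volume scales by a factor of 328.509.
328.509 (dimensionless)


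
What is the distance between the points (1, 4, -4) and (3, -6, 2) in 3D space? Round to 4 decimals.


3D distance between two points
P1 = (1, 4, -4), P2 = (3, -6, 2)
Formula: d = sqrt((x2-x1)^2 + (y2-y1)^2 + (z2-z1)^2)
dx = 3 - 1 = 2
dy = -6 - 4 = -10
dz = 2 - -4 = 6
dx^2 + dy^2 + dz^2 = 4 + 100 + 36 = 140
d = sqrt(140)
d = 11.8322
11.8322 units


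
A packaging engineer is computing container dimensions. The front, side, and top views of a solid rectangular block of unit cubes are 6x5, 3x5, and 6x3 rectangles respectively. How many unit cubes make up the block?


Orthographic views of a solid rectangular block:
Front view 6 x 5 -> length = 6, height = 5
Side view 3 x 5 -> width = 3, height = 5 (consistent)
Top view 6 x 3 -> confirms length = 6, width = 3
The block is 6 x 3 x 5.
Total unit cubes = 6 * 3 * 5 = 90
90 unit cubes


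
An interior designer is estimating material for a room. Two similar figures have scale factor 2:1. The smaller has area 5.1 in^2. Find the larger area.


Linear scale factor k = 2
Original area = 5.1 in^2
Rule: under a linear scaling by k, areas scale by k^2.
k^2 = 2^2 = 4
New area = 5.1 * 4
New area = 20.4
20.4 in^2


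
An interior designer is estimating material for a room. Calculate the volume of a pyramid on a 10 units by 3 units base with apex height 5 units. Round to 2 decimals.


Shape: rectangular pyramid
Base: 10 units x 3 units, Height h = 5 units
Formula: V = (1/3) * base_area * h
base_area = 10 * 3 = 30
base_area * h = 30 * 5 = 150
V = 150 / 3
V = 50
50 units^3


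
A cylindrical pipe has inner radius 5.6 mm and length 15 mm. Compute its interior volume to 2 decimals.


Shape: cylinder
Radius r = 5.6 mm, Height h = 15 mm
Formula: V = pi * r^2 * h
r^2 = 31.36
V = pi * 31.36 * 15
V = 470.4 * pi
V = 1477.81
1477.81 mm^3


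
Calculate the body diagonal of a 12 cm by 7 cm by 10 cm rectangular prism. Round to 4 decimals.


Shape: rectangular box (space diagonal)
l = 12 cm, w = 7 cm, h = 10 cm
Visualize: the diagonal of the base, then a right triangle with that diagonal and the height.
Formula: d = sqrt(l^2 + w^2 + h^2)
l^2 + w^2 + h^2 = 144 + 49 + 100 = 293
d = sqrt(293)
d = 17.1172
17.1172 cm


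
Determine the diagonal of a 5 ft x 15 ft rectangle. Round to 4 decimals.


Shape: rectangle (diagonal via Pythagoras)
Sides: 5 ft and 15 ft
Formula: d = sqrt(l^2 + w^2)
l^2 = 25, w^2 = 225
l^2 + w^2 = 250
d = sqrt(250)
d = 15.8114
15.8114 ft


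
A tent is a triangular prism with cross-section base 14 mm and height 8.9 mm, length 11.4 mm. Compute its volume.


Shape: triangular prism
Triangle base = 14 mm, triangle height = 8.9 mm, prism length L = 11.4 mm
Formula: V = (1/2 * b * h_tri) * L
Cross-section area = 0.5 * 14 * 8.9 = 62.3
V = 62.3 * 11.4
V = 710.22
710.22 mm^3


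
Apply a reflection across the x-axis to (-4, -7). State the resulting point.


Transformation: reflection
Original point: (-4, -7)
Rule for reflection over the x-axis: (x, y) -> (x, -y)
Apply: (-4, -7) -> (-4, 7)
(-4, 7)


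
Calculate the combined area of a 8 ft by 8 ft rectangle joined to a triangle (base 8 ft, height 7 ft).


Composite shape: rectangle + triangle
Rectangle area = 8 * 8 = 64
Triangle area = 0.5 * 8 * 7 = 28
Total = 64 + 28
Total = 92
92 ft^2


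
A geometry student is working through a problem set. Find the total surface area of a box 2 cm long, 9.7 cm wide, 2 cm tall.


Shape: rectangular prism
l = 2 cm, w = 9.7 cm, h = 2 cm
Formula: SA = 2(lw + lh + wh)
lw = 19.4, lh = 4, wh = 19.4
lw + lh + wh = 42.8
SA = 2 * 42.8
SA = 85.6
85.6 cm^2


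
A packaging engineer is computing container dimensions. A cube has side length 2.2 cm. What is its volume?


Shape: cube
Side s = 2.2 cm
Formula: V = s^3
V = 2.2 * 2.2 * 2.2
V = 4.84 * 2.2
V = 10.648
10.648 cm^3


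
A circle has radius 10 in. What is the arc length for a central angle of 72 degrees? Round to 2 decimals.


Shape: circular arc
Radius r = 10 in, Angle = 72 degrees
Formula: L = (angle/360) * 2 * pi * r
2 * pi * r = 20 * pi
L = (72/360) * 20 * pi
L = 4 * pi
L = 12.57
12.57 in


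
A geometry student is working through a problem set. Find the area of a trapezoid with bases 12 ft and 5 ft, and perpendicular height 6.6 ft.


Shape: trapezoid
Parallel sides a = 12 ft, b = 5 ft; Height h = 6.6 ft
Formula: A = (a + b) * h / 2
a + b = 12 + 5 = 17
A = 17 * 6.6 / 2
A = 112.2 / 2
A = 56.1
56.1 ft^2


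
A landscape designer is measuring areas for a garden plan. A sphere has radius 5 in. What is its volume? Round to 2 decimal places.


Shape: sphere
Radius r = 5 in
Formula: V = (4/3) * pi * r^3
r^3 = 125
(4/3) * 125 = 166.666667
V = 166.666667 * pi
V = 523.6
523.6 in^3


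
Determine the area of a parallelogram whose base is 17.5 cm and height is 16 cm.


Shape: parallelogram
Base b = 17.5 cm, Height h = 16 cm
Formula: A = b * h
A = 17.5 * 16
A = 280
280 cm^2


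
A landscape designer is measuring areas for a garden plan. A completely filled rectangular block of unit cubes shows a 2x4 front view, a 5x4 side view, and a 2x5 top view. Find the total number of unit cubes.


Orthographic views of a solid rectangular block:
Front view 2 x 4 -> length = 2, height = 4
Side view 5 x 4 -> width = 5, height = 4 (consistent)
Top view 2 x 5 -> confirms length = 2, width = 5
The block is 2 x 5 x 4.
Total unit cubes = 2 * 5 * 4 = 40
40 unit cubes


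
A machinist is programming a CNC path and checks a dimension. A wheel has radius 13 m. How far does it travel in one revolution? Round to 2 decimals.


Shape: circle
Radius r = 13 m
Formula: C = 2 * pi * r
C = 2 * pi * 13
C = 26 * pi
C = 81.68
81.68 m


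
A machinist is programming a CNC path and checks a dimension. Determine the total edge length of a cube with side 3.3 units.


Shape: cube
Side s = 3.3 units
A cube has 12 edges, all equal.
Formula: total edge length = 12 * s
Total = 12 * 3.3
Total = 39.6
39.6 units


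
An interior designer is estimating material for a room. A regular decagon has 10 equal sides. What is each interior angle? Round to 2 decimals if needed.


Shape: regular decagon (10 sides)
Formula: interior angle = (n - 2) * 180 / n
(n - 2) = 8
(n - 2) * 180 = 1440
angle = 1440 / 10
angle = 144
144 degrees


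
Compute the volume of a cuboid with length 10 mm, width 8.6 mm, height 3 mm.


Shape: rectangular prism
l = 10 mm, w = 8.6 mm, h = 3 mm
Formula: V = l * w * h
V = 10 * 8.6 * 3
V = 86 * 3
V = 258
258 mm^3


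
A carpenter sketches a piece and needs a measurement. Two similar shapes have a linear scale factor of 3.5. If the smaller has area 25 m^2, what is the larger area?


Linear scale factor k = 3.5
Original area = 25 m^2
Rule: under a linear scaling by k, areas scale by k^2.
k^2 = 3.5^2 = 12.25
New area = 25 * 12.25
New area = 306.25
306.25 m^2


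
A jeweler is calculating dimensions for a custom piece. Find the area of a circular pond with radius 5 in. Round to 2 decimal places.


Shape: circle
Radius r = 5 in
Formula: A = pi * r^2
r^2 = 5^2 = 25
A = pi * 25
A = 78.54
78.54 in^2


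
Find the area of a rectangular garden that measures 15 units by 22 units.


Shape: rectangle
Length l = 15 units, Width w = 22 units
Formula: A = l * w
A = 15 * 22
A = 330
330 units^2


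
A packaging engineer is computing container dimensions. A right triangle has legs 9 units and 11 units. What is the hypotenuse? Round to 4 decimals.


Shape: right triangle
Legs a = 9 units, b = 11 units
Formula: c = sqrt(a^2 + b^2)
a^2 = 81, b^2 = 121
a^2 + b^2 = 202
c = sqrt(202)
c = 14.2127
14.2127 units


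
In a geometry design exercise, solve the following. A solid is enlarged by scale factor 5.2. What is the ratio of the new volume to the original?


Linear scale factor k = 5.2
Rule: under a linear scaling by k, volumes scale by k^3.
k^3 = 5.2 * 5.2 * 5.2
k^3 = 27.04 * 5.2
k^3 = 140.608
Volume scales by a factor of 140.608.
140.608 (dimensionless)


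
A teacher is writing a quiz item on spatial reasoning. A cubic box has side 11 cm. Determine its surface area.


Shape: cube
Side s = 11 cm
A cube has 6 square faces.
Formula: SA = 6 * s^2
s^2 = 121
SA = 6 * 121
SA = 726
726 cm^2


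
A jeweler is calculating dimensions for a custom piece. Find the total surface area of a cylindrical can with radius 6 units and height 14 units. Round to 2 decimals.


Shape: closed cylinder
Radius r = 6 units, Height h = 14 units
Formula: SA = 2*pi*r^2 + 2*pi*r*h = 2*pi*r*(r + h)
r + h = 20
2 * r * (r + h) = 2 * 6 * 20 = 240
SA = 240 * pi
SA = 753.98
753.98 units^2


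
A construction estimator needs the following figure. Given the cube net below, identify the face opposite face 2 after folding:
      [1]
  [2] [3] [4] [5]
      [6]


Net: cross layout. Take square 3 as the base (bottom).
Fold the four squares in the horizontal row up around 3: 2 -> left, 4 -> right, 5 wraps to the top.
Fold 1 and 6 up from 3: 1 -> back, 6 -> front.
Opposite pairs are therefore: (1, 6), (2, 4), (3, 5).
Face 2 is opposite face 4.
face 4


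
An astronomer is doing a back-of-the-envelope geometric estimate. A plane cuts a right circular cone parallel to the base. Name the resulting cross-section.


Solid: right circular cone
Cutting plane: parallel to the base
Visualize the intersection of the plane with the solid's surface.
The boundary of the cut region is a circle.
circle


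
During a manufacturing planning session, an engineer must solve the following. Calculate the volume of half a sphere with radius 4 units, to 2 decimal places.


Shape: hemisphere (half of a sphere)
Radius r = 4 units
Formula: V = (1/2) * (4/3) * pi * r^3 = (2/3) * pi * r^3
r^3 = 64
(2/3) * 64 = 42.666667
V = 42.666667 * pi
V = 134.04
134.04 units^3


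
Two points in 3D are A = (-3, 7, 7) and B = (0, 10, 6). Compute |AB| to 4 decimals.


3D distance between two points
P1 = (-3, 7, 7), P2 = (0, 10, 6)
Formula: d = sqrt((x2-x1)^2 + (y2-y1)^2 + (z2-z1)^2)
dx = 0 - -3 = 3
dy = 10 - 7 = 3
dz = 6 - 7 = -1
dx^2 + dy^2 + dz^2 = 9 + 9 + 1 = 19
d = sqrt(19)
d = 4.3589
4.3589 units


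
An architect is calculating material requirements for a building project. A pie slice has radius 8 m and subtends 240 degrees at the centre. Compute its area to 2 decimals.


Shape: circular sector
Radius r = 8 m, Angle = 240 degrees
Formula: A = (angle/360) * pi * r^2
r^2 = 64
Fraction of circle = 240/360
A = (240/360) * pi * 64
A = 42.666667 * pi
A = 134.04
134.04 m^2


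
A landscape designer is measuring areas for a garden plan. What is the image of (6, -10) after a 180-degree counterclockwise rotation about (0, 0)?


Transformation: rotation about the origin
Original point: (6, -10)
Rule for 180 deg: (x, y) -> (-x, -y)
Apply: (6, -10) -> (-6, 10)
(-6, 10)


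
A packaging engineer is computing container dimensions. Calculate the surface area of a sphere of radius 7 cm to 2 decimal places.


Shape: sphere
Radius r = 7 cm
Formula: SA = 4 * pi * r^2
r^2 = 49
SA = 4 * pi * 49
SA = 196 * pi
SA = 615.75
615.75 cm^2


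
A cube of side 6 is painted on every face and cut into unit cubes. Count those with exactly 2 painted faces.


Large cube: 6 x 6 x 6, cut into unit cubes.
n = 6, so n - 2 = 4
Cubes with 2 painted faces lie along the edges, excluding corners.
A cube has 12 edges; each contributes (n - 2) = 4 such cubes.
Count = 12 * 4 = 48
48 unit cubes


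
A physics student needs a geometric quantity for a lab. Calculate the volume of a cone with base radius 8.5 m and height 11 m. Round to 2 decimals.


Shape: cone
Radius r = 8.5 m, Height h = 11 m
Formula: V = (1/3) * pi * r^2 * h
r^2 = 72.25
pi * r^2 * h = pi * 72.25 * 11 = 794.75 * pi
V = 794.75 * pi / 3
V = 832.26
832.26 m^3


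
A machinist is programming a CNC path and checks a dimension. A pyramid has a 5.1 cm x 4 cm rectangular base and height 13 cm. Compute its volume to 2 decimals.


Shape: rectangular pyramid
Base: 5.1 cm x 4 cm, Height h = 13 cm
Formula: V = (1/3) * base_area * h
base_area = 5.1 * 4 = 20.4
base_area * h = 20.4 * 13 = 265.2
V = 265.2 / 3
V = 88.4
88.4 cm^3


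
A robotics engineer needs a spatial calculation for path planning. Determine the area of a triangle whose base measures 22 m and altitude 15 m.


Shape: triangle
Base b = 22 m, Height h = 15 m
Formula: A = (1/2) * b * h
A = 0.5 * 22 * 15
A = 0.5 * 330
A = 165
165 m^2


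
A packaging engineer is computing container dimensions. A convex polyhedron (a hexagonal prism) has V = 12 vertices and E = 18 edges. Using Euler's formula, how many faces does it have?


Polyhedron: hexagonal prism
Euler's formula for convex polyhedra: V - E + F = 2
Given: V = 12 vertices and E = 18 edges
Solve for F:
F = 2 + E - V = 2 + 18 - 12 = 8
8 faces


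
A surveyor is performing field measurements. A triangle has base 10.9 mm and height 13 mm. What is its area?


Shape: triangle
Base b = 10.9 mm, Height h = 13 mm
Formula: A = (1/2) * b * h
A = 0.5 * 10.9 * 13
A = 0.5 * 141.7
A = 70.85
70.85 mm^2


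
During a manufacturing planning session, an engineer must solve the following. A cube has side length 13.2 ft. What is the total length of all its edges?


Shape: cube
Side s = 13.2 ft
A cube has 12 edges, all equal.
Formula: total edge length = 12 * s
Total = 12 * 13.2
Total = 158.4
158.4 ft


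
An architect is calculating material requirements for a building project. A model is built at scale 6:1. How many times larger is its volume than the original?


Linear scale factor k = 6
Rule: under a linear scaling by k, volumes scale by k^3.
k^3 = 6 * 6 * 6
k^3 = 36 * 6
k^3 = 216
Volume scales by a factor of 216.
216 (dimensionless)


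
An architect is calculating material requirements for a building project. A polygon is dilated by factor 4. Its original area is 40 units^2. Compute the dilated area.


Linear scale factor k = 4
Original area = 40 units^2
Rule: under a linear scaling by k, areas scale by k^2.
k^2 = 4^2 = 16
New area = 40 * 16
New area = 640
640 units^2


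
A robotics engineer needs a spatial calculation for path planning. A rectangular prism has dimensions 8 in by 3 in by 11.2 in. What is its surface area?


Shape: rectangular prism
l = 8 in, w = 3 in, h = 11.2 in
Formula: SA = 2(lw + lh + wh)
lw = 24, lh = 89.6, wh = 33.6
lw + lh + wh = 147.2
SA = 2 * 147.2
SA = 294.4
294.4 in^2


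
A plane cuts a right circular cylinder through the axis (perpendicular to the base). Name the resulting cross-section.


Solid: right circular cylinder
Cutting plane: through the axis (perpendicular to the base)
Visualize the intersection of the plane with the solid's surface.
The boundary of the cut region is a rectangle.
rectangle


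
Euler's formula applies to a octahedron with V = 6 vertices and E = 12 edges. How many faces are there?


Polyhedron: octahedron
Euler's formula for convex polyhedra: V - E + F = 2
Given: V = 6 vertices and E = 12 edges
Solve for F:
F = 2 + E - V = 2 + 12 - 6 = 8
8 faces


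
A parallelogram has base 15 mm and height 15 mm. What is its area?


Shape: parallelogram
Base b = 15 mm, Height h = 15 mm
Formula: A = b * h
A = 15 * 15
A = 225
225 mm^2


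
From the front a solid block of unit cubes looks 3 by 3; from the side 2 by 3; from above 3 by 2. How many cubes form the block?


Orthographic views of a solid rectangular block:
Front view 3 x 3 -> length = 3, height = 3
Side view 2 x 3 -> width = 2, height = 3 (consistent)
Top view 3 x 2 -> confirms length = 3, width = 2
The block is 3 x 2 x 3.
Total unit cubes = 3 * 2 * 3 = 18
18 unit cubes


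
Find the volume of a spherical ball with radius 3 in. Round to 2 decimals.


Shape: sphere
Radius r = 3 in
Formula: V = (4/3) * pi * r^3
r^3 = 27
(4/3) * 27 = 36
V = 36 * pi
V = 113.1
113.1 in^3


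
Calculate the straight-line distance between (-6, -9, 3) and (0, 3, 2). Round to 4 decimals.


3D distance between two points
P1 = (-6, -9, 3), P2 = (0, 3, 2)
Formula: d = sqrt((x2-x1)^2 + (y2-y1)^2 + (z2-z1)^2)
dx = 0 - -6 = 6
dy = 3 - -9 = 12
dz = 2 - 3 = -1
dx^2 + dy^2 + dz^2 = 36 + 144 + 1 = 181
d = sqrt(181)
d = 13.4536
13.4536 units


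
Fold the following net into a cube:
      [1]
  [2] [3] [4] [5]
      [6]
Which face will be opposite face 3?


Net: cross layout. Take square 3 as the base (bottom).
Fold the four squares in the horizontal row up around 3: 2 -> left, 4 -> right, 5 wraps to the top.
Fold 1 and 6 up from 3: 1 -> back, 6 -> front.
Opposite pairs are therefore: (1, 6), (2, 4), (3, 5).
Face 3 is opposite face 5.
face 5


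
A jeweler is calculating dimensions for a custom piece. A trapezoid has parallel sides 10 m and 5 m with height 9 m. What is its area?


Shape: trapezoid
Parallel sides a = 10 m, b = 5 m; Height h = 9 m
Formula: A = (a + b) * h / 2
a + b = 10 + 5 = 15
A = 15 * 9 / 2
A = 135 / 2
A = 67.5
67.5 m^2


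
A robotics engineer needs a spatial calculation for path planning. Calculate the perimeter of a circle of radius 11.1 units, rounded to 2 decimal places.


Shape: circle
Radius r = 11.1 units
Formula: C = 2 * pi * r
C = 2 * pi * 11.1
C = 22.2 * pi
C = 69.74
69.74 units
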